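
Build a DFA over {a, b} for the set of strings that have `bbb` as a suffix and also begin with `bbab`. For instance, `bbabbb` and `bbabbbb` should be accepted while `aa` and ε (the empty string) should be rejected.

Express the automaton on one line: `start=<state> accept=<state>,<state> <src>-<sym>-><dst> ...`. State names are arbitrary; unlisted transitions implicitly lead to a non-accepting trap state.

start=S0 accept=S11 S0-a->S1 S0-b->S2 S1-a->S1 S1-b->S3 S2-a->S1 S2-b->S4 S3-a->S1 S3-b->S5 S4-a->S6 S4-b->S7 S5-a->S1 S5-b->S7 S6-a->S1 S6-b->S8 S7-a->S1 S7-b->S7 S8-a->S9 S8-b->S10 S9-a->S9 S9-b->S8 S10-a->S9 S10-b->S11 S11-a->S9 S11-b->S11

Handle the two conditions separately and then intersect. The first has 4 states tracking how much of the suffix `bbb` has currently been matched; the second has 6 states tracking whether the input so far still matches the prefix `bbab`. A product state is a pair (one from each), accepting exactly when both do.
12 states suffice.
          a    b  
>  S0     S1   S2 
   S1     S1   S3 
   S2     S1   S4 
   S3     S1   S5 
   S4     S6   S7 
   S5     S1   S7 
   S6     S1   S8 
   S7     S1   S7 
   S8     S9  S10 
   S9     S9   S8 
   S10    S9  S11 
 * S11    S9  S11 
(> = start, * = accepting)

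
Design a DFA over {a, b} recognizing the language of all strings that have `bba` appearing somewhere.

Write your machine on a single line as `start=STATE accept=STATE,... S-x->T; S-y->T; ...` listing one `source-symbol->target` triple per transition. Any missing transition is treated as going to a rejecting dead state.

start=q0; accept=q3; q0-a->q0; q0-b->q1; q1-a->q0; q1-b->q2; q2-a->q3; q2-b->q2; q3-a->q3; q3-b->q3

Track how much of `bba` has been matched so far: state q0 is no progress, q3 is the absorbing accept state reached once `bba` has occurred. Intermediate states record partial matches; on a mismatch, fall back to the longest reusable overlap.
        a   b  
>  q0   q0  q1 
   q1   q0  q2 
   q2   q3  q2 
 * q3   q3  q3 
(> = start, * = accepting)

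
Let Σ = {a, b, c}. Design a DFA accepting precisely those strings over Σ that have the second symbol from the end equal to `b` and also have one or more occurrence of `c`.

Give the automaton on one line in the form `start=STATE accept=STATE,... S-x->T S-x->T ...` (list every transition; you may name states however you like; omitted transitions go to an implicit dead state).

start=s0 accept=s3,s5 s0-a->s0 s0-b->s1 s0-c->s2 s1-a->s0 s1-b->s1 s1-c->s3 s2-a->s2 s2-b->s4 s2-c->s2 s3-a->s2 s3-b->s4 s3-c->s2 s4-a->s3 s4-b->s5 s4-c->s3 s5-a->s3 s5-b->s5 s5-c->s3

Handle the two conditions separately and then intersect. The first has 13 states tracking the last 2 symbols read; the second has 3 states tracking the count of `c`s, saturating at 2. A product state is a pair (one from each), accepting exactly when both do. Equivalent product states are then merged.
With 6 states:
        a   b   c  
>  s0   s0  s1  s2 
   s1   s0  s1  s3 
   s2   s2  s4  s2 
 * s3   s2  s4  s2 
   s4   s3  s5  s3 
 * s5   s3  s5  s3 
(> = start, * = accepting)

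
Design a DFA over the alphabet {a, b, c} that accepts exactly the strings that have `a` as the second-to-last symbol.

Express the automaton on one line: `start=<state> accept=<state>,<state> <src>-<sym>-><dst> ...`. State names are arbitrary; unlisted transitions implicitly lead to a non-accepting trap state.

Because acceptance depends on a position counted from the end, the machine has to buffer the most recent 2 symbols. Make each state the string of the last up-to-2 symbols read; on input `x` shift the window left and append `x`. Accept when the buffered window has length 2 and begins with `a`.
          a    b    c  
>  s0     s1   s2   s3 
   s1     s4   s5   s6 
   s2     s7   s8   s9 
   s3    s10  s11  s12 
 * s4     s4   s5   s6 
 * s5     s7   s8   s9 
 * s6    s10  s11  s12 
   s7     s4   s5   s6 
   s8     s7   s8   s9 
   s9    s10  s11  s12 
   s10    s4   s5   s6 
   s11    s7   s8   s9 
   s12   s10  s11  s12 
(> = start, * = accepting)

start=s0 accept=s4,s5,s6 s0-a->s1 s0-b->s2 s0-c->s3 s1-a->s4 s1-b->s5 s1-c->s6 s2-a->s7 s2-b->s8 s2-c->s9 s3-a->s10 s3-b->s11 s3-c->s12 s4-a->s4 s4-b->s5 s4-c->s6 s5-a->s7 s5-b->s8 s5-c->s9 s6-a->s10 s6-b->s11 s6-c->s12 s7-a->s4 s7-b->s5 s7-c->s6 s8-a->s7 s8-b->s8 s8-c->s9 s9-a->s10 s9-b->s11 s9-c->s12 s10-a->s4 s10-b->s5 s10-c->s6 s11-a->s7 s11-b->s8 s11-c->s9 s12-a->s10 s12-b->s11 s12-c->s12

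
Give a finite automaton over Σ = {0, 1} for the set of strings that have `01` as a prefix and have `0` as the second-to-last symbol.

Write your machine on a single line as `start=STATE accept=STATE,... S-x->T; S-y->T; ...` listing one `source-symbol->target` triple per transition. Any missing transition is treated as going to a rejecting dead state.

start=S0; accept=S3,S6; S0-0->S1; S0-1->S2; S1-0->S2; S1-1->S3; S2-0->S2; S2-1->S2; S3-0->S4; S3-1->S5; S4-0->S6; S4-1->S3; S5-0->S4; S5-1->S5; S6-0->S6; S6-1->S3

Build one automaton per condition and run them in lockstep. One (4 states) tracks whether the input so far still matches the prefix `01`; the other (7 states) tracks the last 2 symbols read. Each combined state is a pair, one component from each; accept when both components accept. Minimizing collapses redundant product states.
        0   1  
>  S0   S1  S2 
   S1   S2  S3 
   S2   S2  S2 
 * S3   S4  S5 
   S4   S6  S3 
   S5   S4  S5 
 * S6   S6  S3 
(> = start, * = accepting)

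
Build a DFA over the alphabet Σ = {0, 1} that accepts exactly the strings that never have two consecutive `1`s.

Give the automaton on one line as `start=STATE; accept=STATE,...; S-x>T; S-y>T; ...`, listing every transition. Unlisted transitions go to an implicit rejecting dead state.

start=s0; accept=s0,s1; s0-0>s0; s0-1>s1; s1-0>s0; s1-1>s2; s2-0>s2; s2-1>s2

This is the complement of 'contains `11`'. Use the same substring-matching states — s0 through s2 holding how much of `11` has just been matched — but flip the accepting set: everything except the trap s2 accepts.
With 3 states:
        0   1  
>* s0   s0  s1 
 * s1   s0  s2 
   s2   s2  s2 
(> = start, * = accepting)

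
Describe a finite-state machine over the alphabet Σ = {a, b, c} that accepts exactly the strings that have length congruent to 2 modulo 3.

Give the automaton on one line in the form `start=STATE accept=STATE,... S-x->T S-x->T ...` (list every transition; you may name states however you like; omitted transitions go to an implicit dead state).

Count input length modulo 3: every symbol advances one step around the cycle q0 → q1 → q2 → q0. Accept at q2.
3 states suffice.
        a   b   c  
>  q0   q1  q1  q1 
   q1   q2  q2  q2 
 * q2   q0  q0  q0 
(> = start, * = accepting)

start=q0 accept=q2 q0-a->q1 q0-b->q1 q0-c->q1 q1-a->q2 q1-b->q2 q1-c->q2 q2-a->q0 q2-b->q0 q2-c->q0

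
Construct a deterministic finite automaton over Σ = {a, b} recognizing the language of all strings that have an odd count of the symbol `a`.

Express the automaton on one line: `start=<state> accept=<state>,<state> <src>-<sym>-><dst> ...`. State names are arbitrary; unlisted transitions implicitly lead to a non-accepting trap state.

start=q0 accept=q1 q0-a->q1 q0-b->q0 q1-a->q0 q1-b->q1

Keep the running count of `a`s modulo 2: each `a` advances along the cycle q0 → q1 → q0 while other symbols loop. Accept at q1.
        a   b  
>  q0   q1  q0 
 * q1   q0  q1 
(> = start, * = accepting)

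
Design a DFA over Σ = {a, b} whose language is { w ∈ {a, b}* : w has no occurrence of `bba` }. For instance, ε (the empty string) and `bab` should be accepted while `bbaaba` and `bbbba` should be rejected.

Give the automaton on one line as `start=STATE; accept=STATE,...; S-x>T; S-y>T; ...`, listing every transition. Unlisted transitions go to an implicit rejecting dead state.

start=s0; accept=s0,s1,s2; s0-a>s0; s0-b>s1; s1-a>s0; s1-b>s2; s2-a>s3; s2-b>s2; s3-a>s3; s3-b>s3

Track partial matches of the forbidden pattern `bba`. State s3 is a dead state reached once `bba` has occurred; every other state accepts. s0 means no part of `bba` is currently matched.
        a   b  
>* s0   s0  s1 
 * s1   s0  s2 
 * s2   s3  s2 
   s3   s3  s3 
(> = start, * = accepting)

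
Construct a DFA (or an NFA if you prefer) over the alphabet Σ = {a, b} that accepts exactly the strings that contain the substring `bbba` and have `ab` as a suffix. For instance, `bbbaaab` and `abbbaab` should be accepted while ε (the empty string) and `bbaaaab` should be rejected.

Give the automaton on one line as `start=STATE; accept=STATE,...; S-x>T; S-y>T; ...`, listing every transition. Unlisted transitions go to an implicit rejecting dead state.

Run two small machines in parallel and take their product. The first has 5 states tracking whether and how much of `bbba` has been seen; the second has 3 states tracking how much of the suffix `ab` has currently been matched. A product state is a pair (one from each), accepting exactly when both do.
9 states suffice.
        a   b  
>  q0   q1  q2 
   q1   q1  q3 
   q2   q1  q4 
   q3   q1  q4 
   q4   q1  q5 
   q5   q6  q5 
   q6   q6  q7 
 * q7   q6  q8 
   q8   q6  q8 
(> = start, * = accepting)

start=q0; accept=q7; q0-a>q1; q0-b>q2; q1-a>q1; q1-b>q3; q2-a>q1; q2-b>q4; q3-a>q1; q3-b>q4; q4-a>q1; q4-b>q5; q5-a>q6; q5-b>q5; q6-a>q6; q6-b>q7; q7-a>q6; q7-b>q8; q8-a>q6; q8-b>q8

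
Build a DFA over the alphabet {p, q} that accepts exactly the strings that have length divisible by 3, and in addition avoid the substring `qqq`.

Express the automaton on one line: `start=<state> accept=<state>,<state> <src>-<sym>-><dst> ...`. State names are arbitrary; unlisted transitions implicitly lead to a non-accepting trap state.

start=s0 accept=s0,s6,s7 s0-p->s1 s0-q->s2 s1-p->s3 s1-q->s4 s2-p->s3 s2-q->s5 s3-p->s0 s3-q->s6 s4-p->s0 s4-q->s7 s5-p->s0 s5-q->s8 s6-p->s1 s6-q->s9 s7-p->s1 s7-q->s10 s8-p->s10 s8-q->s10 s9-p->s3 s9-q->s11 s10-p->s11 s10-q->s11 s11-p->s8 s11-q->s8

Run two small machines in parallel and take their product. The first has 3 states tracking the input length modulo 3; the second has 4 states tracking partial matches of the forbidden pattern `qqq`. A product state is a pair (one from each), accepting exactly when both do.
12 states suffice.
          p    q  
>* s0     s1   s2 
   s1     s3   s4 
   s2     s3   s5 
   s3     s0   s6 
   s4     s0   s7 
   s5     s0   s8 
 * s6     s1   s9 
 * s7     s1  s10 
   s8    s10  s10 
   s9     s3  s11 
   s10   s11  s11 
   s11    s8   s8 
(> = start, * = accepting)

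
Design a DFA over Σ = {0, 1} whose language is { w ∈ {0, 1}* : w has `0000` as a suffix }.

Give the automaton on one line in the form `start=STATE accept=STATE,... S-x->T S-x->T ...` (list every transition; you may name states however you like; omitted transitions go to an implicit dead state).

Let each state record the length of the longest suffix of the input read so far that is also a prefix of `0000`. q1 means the last symbol is `0`; q2 means the last 2 symbols are `00`; q3 means the last 3 symbols are `000`; q4 means the last 4 symbols are `0000`. Accept only at q4, where the string currently ends in `0000`.
5 states suffice.
        0   1  
>  q0   q1  q0 
   q1   q2  q0 
   q2   q3  q0 
   q3   q4  q0 
 * q4   q4  q0 
(> = start, * = accepting)

start=q0 accept=q4 q0-0->q1 q0-1->q0 q1-0->q2 q1-1->q0 q2-0->q3 q2-1->q0 q3-0->q4 q3-1->q0 q4-0->q4 q4-1->q0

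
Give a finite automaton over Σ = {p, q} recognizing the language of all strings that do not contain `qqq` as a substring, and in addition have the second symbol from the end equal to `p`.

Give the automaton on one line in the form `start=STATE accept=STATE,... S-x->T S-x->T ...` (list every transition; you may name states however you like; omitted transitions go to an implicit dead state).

start=s0 accept=s3,s4 s0-p->s1 s0-q->s2 s1-p->s3 s1-q->s4 s2-p->s1 s2-q->s5 s3-p->s3 s3-q->s4 s4-p->s1 s4-q->s5 s5-p->s1 s5-q->s6 s6-p->s6 s6-q->s6

Build one automaton per condition and run them in lockstep. The first has 4 states tracking partial matches of the forbidden pattern `qqq`; the second has 7 states tracking the last 2 symbols read. A product state is a pair (one from each), accepting exactly when both do. Equivalent product states are then merged.
        p   q  
>  s0   s1  s2 
   s1   s3  s4 
   s2   s1  s5 
 * s3   s3  s4 
 * s4   s1  s5 
   s5   s1  s6 
   s6   s6  s6 
(> = start, * = accepting)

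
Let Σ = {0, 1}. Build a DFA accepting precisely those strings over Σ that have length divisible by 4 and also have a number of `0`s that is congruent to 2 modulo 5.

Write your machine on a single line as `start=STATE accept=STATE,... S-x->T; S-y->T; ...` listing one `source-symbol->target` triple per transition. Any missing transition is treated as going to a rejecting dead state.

start=A; accept=M; A-0->B; A-1->C; B-0->D; B-1->E; C-0->E; C-1->F; D-0->G; D-1->H; E-0->H; E-1->I; F-0->I; F-1->J; G-0->K; G-1->L; H-0->L; H-1->M; I-0->M; I-1->N; J-0->N; J-1->A; K-0->C; K-1->O; L-0->O; L-1->P; M-0->P; M-1->Q; N-0->Q; N-1->B; O-0->F; O-1->R; P-0->R; P-1->S; Q-0->S; Q-1->D; R-0->J; R-1->T; S-0->T; S-1->G; T-0->A; T-1->K

Run two small machines in parallel and take their product. The first has 4 states tracking the input length modulo 4; the second has 5 states tracking the count of `0`s modulo 5. A product state is a pair (one from each), accepting exactly when both do.
With 20 states:
       0  1 
>  A   B  C 
   B   D  E 
   C   E  F 
   D   G  H 
   E   H  I 
   F   I  J 
   G   K  L 
   H   L  M 
   I   M  N 
   J   N  A 
   K   C  O 
   L   O  P 
 * M   P  Q 
   N   Q  B 
   O   F  R 
   P   R  S 
   Q   S  D 
   R   J  T 
   S   T  G 
   T   A  K 
(> = start, * = accepting)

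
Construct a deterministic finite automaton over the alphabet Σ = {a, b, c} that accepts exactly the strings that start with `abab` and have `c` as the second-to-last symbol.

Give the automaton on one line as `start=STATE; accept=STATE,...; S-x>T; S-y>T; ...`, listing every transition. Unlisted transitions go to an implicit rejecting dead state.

start=S0; accept=S21,S22,S23; S0-a>S1; S0-b>S2; S0-c>S3; S1-a>S4; S1-b>S5; S1-c>S6; S2-a>S7; S2-b>S8; S2-c>S9; S3-a>S10; S3-b>S11; S3-c>S12; S4-a>S4; S4-b>S13; S4-c>S6; S5-a>S14; S5-b>S8; S5-c>S9; S6-a>S10; S6-b>S11; S6-c>S12; S7-a>S4; S7-b>S13; S7-c>S6; S8-a>S7; S8-b>S8; S8-c>S9; S9-a>S10; S9-b>S11; S9-c>S12; S10-a>S4; S10-b>S13; S10-c>S6; S11-a>S7; S11-b>S8; S11-c>S9; S12-a>S10; S12-b>S11; S12-c>S12; S13-a>S7; S13-b>S8; S13-c>S9; S14-a>S4; S14-b>S15; S14-c>S6; S15-a>S16; S15-b>S17; S15-c>S18; S16-a>S19; S16-b>S15; S16-c>S20; S17-a>S16; S17-b>S17; S17-c>S18; S18-a>S21; S18-b>S22; S18-c>S23; S19-a>S19; S19-b>S15; S19-c>S20; S20-a>S21; S20-b>S22; S20-c>S23; S21-a>S19; S21-b>S15; S21-c>S20; S22-a>S16; S22-b>S17; S22-c>S18; S23-a>S21; S23-b>S22; S23-c>S23

Handle the two conditions separately and then intersect. One (6 states) tracks whether the input so far still matches the prefix `abab`; the other (13 states) tracks the last 2 symbols read. Each combined state is a pair, one component from each; accept when both components accept.
          a    b    c  
>  S0     S1   S2   S3 
   S1     S4   S5   S6 
   S2     S7   S8   S9 
   S3    S10  S11  S12 
   S4     S4  S13   S6 
   S5    S14   S8   S9 
   S6    S10  S11  S12 
   S7     S4  S13   S6 
   S8     S7   S8   S9 
   S9    S10  S11  S12 
   S10    S4  S13   S6 
   S11    S7   S8   S9 
   S12   S10  S11  S12 
   S13    S7   S8   S9 
   S14    S4  S15   S6 
   S15   S16  S17  S18 
   S16   S19  S15  S20 
   S17   S16  S17  S18 
   S18   S21  S22  S23 
   S19   S19  S15  S20 
   S20   S21  S22  S23 
 * S21   S19  S15  S20 
 * S22   S16  S17  S18 
 * S23   S21  S22  S23 
(> = start, * = accepting)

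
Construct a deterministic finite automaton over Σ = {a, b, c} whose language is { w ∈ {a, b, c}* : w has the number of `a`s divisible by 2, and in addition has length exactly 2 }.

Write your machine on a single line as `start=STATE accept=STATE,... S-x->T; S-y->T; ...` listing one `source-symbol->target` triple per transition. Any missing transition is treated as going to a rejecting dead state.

Run two small machines in parallel and take their product. The first has 2 states tracking the count of `a`s modulo 2; the second has 4 states tracking the input length, saturating at 3. A product state is a pair (one from each), accepting exactly when both do. Minimizing collapses redundant product states.
With 5 states:
        a   b   c  
>  q0   q1  q2  q2 
   q1   q3  q4  q4 
   q2   q4  q3  q3 
 * q3   q4  q4  q4 
   q4   q4  q4  q4 
(> = start, * = accepting)

start=q0; accept=q3; q0-a->q1; q0-b->q2; q0-c->q2; q1-a->q3; q1-b->q4; q1-c->q4; q2-a->q4; q2-b->q3; q2-c->q3; q3-a->q4; q3-b->q4; q3-c->q4; q4-a->q4; q4-b->q4; q4-c->q4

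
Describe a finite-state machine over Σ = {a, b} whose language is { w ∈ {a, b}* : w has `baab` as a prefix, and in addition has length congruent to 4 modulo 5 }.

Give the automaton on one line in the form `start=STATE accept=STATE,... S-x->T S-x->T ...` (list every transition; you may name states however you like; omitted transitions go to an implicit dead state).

start=s0 accept=s8 s0-a->s1 s0-b->s2 s1-a->s3 s1-b->s3 s2-a->s4 s2-b->s3 s3-a->s5 s3-b->s5 s4-a->s6 s4-b->s5 s5-a->s7 s5-b->s7 s6-a->s7 s6-b->s8 s7-a->s9 s7-b->s9 s8-a->s10 s8-b->s10 s9-a->s1 s9-b->s1 s10-a->s11 s10-b->s11 s11-a->s12 s11-b->s12 s12-a->s13 s12-b->s13 s13-a->s8 s13-b->s8

Build one automaton per condition and run them in lockstep. The first has 6 states tracking whether the input so far still matches the prefix `baab`; the second has 5 states tracking the input length modulo 5. A product state is a pair (one from each), accepting exactly when both do.
          a    b  
>  s0     s1   s2 
   s1     s3   s3 
   s2     s4   s3 
   s3     s5   s5 
   s4     s6   s5 
   s5     s7   s7 
   s6     s7   s8 
   s7     s9   s9 
 * s8    s10  s10 
   s9     s1   s1 
   s10   s11  s11 
   s11   s12  s12 
   s12   s13  s13 
   s13    s8   s8 
(> = start, * = accepting)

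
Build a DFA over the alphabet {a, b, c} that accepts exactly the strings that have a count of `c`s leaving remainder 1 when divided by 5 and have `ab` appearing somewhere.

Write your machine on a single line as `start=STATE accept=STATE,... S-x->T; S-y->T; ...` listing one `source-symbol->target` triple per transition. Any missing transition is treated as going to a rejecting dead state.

Build one automaton per condition and run them in lockstep. The first has 5 states tracking the count of `c`s modulo 5; the second has 3 states tracking whether and how much of `ab` has been seen. A product state is a pair (one from each), accepting exactly when both do.
With 15 states:
          a    b    c  
>  q0     q1   q0   q2 
   q1     q1   q3   q2 
   q2     q4   q2   q5 
   q3     q3   q3   q6 
   q4     q4   q6   q5 
   q5     q7   q5   q8 
 * q6     q6   q6   q9 
   q7     q7   q9   q8 
   q8    q10   q8  q11 
   q9     q9   q9  q12 
   q10   q10  q12  q11 
   q11   q13  q11   q0 
   q12   q12  q12  q14 
   q13   q13  q14   q0 
   q14   q14  q14   q3 
(> = start, * = accepting)

start=q0; accept=q6; q0-a->q1; q0-b->q0; q0-c->q2; q1-a->q1; q1-b->q3; q1-c->q2; q2-a->q4; q2-b->q2; q2-c->q5; q3-a->q3; q3-b->q3; q3-c->q6; q4-a->q4; q4-b->q6; q4-c->q5; q5-a->q7; q5-b->q5; q5-c->q8; q6-a->q6; q6-b->q6; q6-c->q9; q7-a->q7; q7-b->q9; q7-c->q8; q8-a->q10; q8-b->q8; q8-c->q11; q9-a->q9; q9-b->q9; q9-c->q12; q10-a->q10; q10-b->q12; q10-c->q11; q11-a->q13; q11-b->q11; q11-c->q0; q12-a->q12; q12-b->q12; q12-c->q14; q13-a->q13; q13-b->q14; q13-c->q0; q14-a->q14; q14-b->q14; q14-c->q3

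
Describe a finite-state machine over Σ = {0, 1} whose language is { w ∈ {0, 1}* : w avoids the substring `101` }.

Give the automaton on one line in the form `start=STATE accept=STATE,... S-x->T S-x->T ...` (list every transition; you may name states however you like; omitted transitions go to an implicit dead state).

start=A accept=A,B,C A-0->A A-1->B B-0->C B-1->B C-0->A C-1->D D-0->D D-1->D

This is the complement of 'contains `101`'. Use the same substring-matching states — A through D holding how much of `101` has just been matched — but flip the accepting set: everything except the trap D accepts.
With 4 states:
       0  1 
>* A   A  B 
 * B   C  B 
 * C   A  D 
   D   D  D 
(> = start, * = accepting)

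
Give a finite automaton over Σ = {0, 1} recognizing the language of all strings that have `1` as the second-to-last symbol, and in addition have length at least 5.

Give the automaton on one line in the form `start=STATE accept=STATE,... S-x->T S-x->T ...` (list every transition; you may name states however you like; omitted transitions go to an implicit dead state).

Build one automaton per condition and run them in lockstep. One (7 states) tracks the last 2 symbols read; the other (7 states) tracks the input length, saturating at 6. Each combined state is a pair, one component from each; accept when both components accept.
A 23-state machine:
          0    1  
>  S0     S1   S2 
   S1     S3   S4 
   S2     S5   S6 
   S3     S7   S8 
   S4     S9  S10 
   S5     S7   S8 
   S6     S9  S10 
   S7    S11  S12 
   S8    S13  S14 
   S9    S11  S12 
   S10   S13  S14 
   S11   S15  S16 
   S12   S17  S18 
   S13   S15  S16 
   S14   S17  S18 
   S15   S19  S20 
   S16   S21  S22 
 * S17   S19  S20 
 * S18   S21  S22 
   S19   S19  S20 
   S20   S21  S22 
 * S21   S19  S20 
 * S22   S21  S22 
(> = start, * = accepting)

start=S0 accept=S17,S18,S21,S22 S0-0->S1 S0-1->S2 S1-0->S3 S1-1->S4 S2-0->S5 S2-1->S6 S3-0->S7 S3-1->S8 S4-0->S9 S4-1->S10 S5-0->S7 S5-1->S8 S6-0->S9 S6-1->S10 S7-0->S11 S7-1->S12 S8-0->S13 S8-1->S14 S9-0->S11 S9-1->S12 S10-0->S13 S10-1->S14 S11-0->S15 S11-1->S16 S12-0->S17 S12-1->S18 S13-0->S15 S13-1->S16 S14-0->S17 S14-1->S18 S15-0->S19 S15-1->S20 S16-0->S21 S16-1->S22 S17-0->S19 S17-1->S20 S18-0->S21 S18-1->S22 S19-0->S19 S19-1->S20 S20-0->S21 S20-1->S22 S21-0->S19 S21-1->S20 S22-0->S21 S22-1->S22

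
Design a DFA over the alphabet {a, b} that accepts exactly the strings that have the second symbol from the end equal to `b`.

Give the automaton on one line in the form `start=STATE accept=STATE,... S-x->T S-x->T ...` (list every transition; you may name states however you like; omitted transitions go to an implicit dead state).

start=S0 accept=S5,S6 S0-a->S1 S0-b->S2 S1-a->S3 S1-b->S4 S2-a->S5 S2-b->S6 S3-a->S3 S3-b->S4 S4-a->S5 S4-b->S6 S5-a->S3 S5-b->S4 S6-a->S5 S6-b->S6

A DFA must remember the last 2 symbols (since which symbol is second-to-last isn't known until the input ends). Use one state per possible window of the last ≤2 symbols; accept from those whose window starts with `b`.
        a   b  
>  S0   S1  S2 
   S1   S3  S4 
   S2   S5  S6 
   S3   S3  S4 
   S4   S5  S6 
 * S5   S3  S4 
 * S6   S5  S6 
(> = start, * = accepting)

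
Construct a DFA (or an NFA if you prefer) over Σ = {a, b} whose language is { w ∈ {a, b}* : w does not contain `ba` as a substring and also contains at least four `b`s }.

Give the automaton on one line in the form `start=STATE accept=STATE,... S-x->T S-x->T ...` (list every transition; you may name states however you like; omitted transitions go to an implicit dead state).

start=S0 accept=S7,S9 S0-a->S0 S0-b->S1 S1-a->S2 S1-b->S3 S2-a->S2 S2-b->S4 S3-a->S4 S3-b->S5 S4-a->S4 S4-b->S6 S5-a->S6 S5-b->S7 S6-a->S6 S6-b->S8 S7-a->S8 S7-b->S9 S8-a->S8 S8-b->S10 S9-a->S10 S9-b->S9 S10-a->S10 S10-b->S10

Build one automaton per condition and run them in lockstep. The first has 3 states tracking partial matches of the forbidden pattern `ba`; the second has 6 states tracking the count of `b`s, saturating at 5. A product state is a pair (one from each), accepting exactly when both do.
          a    b  
>  S0     S0   S1 
   S1     S2   S3 
   S2     S2   S4 
   S3     S4   S5 
   S4     S4   S6 
   S5     S6   S7 
   S6     S6   S8 
 * S7     S8   S9 
   S8     S8  S10 
 * S9    S10   S9 
   S10   S10  S10 
(> = start, * = accepting)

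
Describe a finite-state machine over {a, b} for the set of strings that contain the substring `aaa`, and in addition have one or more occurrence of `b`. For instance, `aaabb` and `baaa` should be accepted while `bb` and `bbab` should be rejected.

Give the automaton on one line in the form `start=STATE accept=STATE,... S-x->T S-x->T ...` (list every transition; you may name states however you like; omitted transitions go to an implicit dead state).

Run two small machines in parallel and take their product. One (4 states) tracks whether and how much of `aaa` has been seen; the other (3 states) tracks the count of `b`s, saturating at 2. Each combined state is a pair, one component from each; accept when both components accept. After merging equivalent states the machine shrinks.
8 states suffice.
        a   b  
>  s0   s1  s2 
   s1   s3  s2 
   s2   s4  s2 
   s3   s5  s2 
   s4   s6  s2 
   s5   s5  s7 
   s6   s7  s2 
 * s7   s7  s7 
(> = start, * = accepting)

start=s0 accept=s7 s0-a->s1 s0-b->s2 s1-a->s3 s1-b->s2 s2-a->s4 s2-b->s2 s3-a->s5 s3-b->s2 s4-a->s6 s4-b->s2 s5-a->s5 s5-b->s7 s6-a->s7 s6-b->s2 s7-a->s7 s7-b->s7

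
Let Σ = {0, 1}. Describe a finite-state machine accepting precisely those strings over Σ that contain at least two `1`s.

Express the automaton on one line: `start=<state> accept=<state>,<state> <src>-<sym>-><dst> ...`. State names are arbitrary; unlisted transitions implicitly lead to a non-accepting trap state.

start=q0 accept=q2,q3 q0-0->q0 q0-1->q1 q1-0->q1 q1-1->q2 q2-0->q2 q2-1->q3 q3-0->q3 q3-1->q3

Only the number of `1`s matters, and only up to 3. Make a chain q0 → q1 → q2 → q3 advanced by each `1` (with q3 absorbing); every other symbol self-loops. The accepting set is {q2, q3}.
With 4 states:
        0   1  
>  q0   q0  q1 
   q1   q1  q2 
 * q2   q2  q3 
 * q3   q3  q3 
(> = start, * = accepting)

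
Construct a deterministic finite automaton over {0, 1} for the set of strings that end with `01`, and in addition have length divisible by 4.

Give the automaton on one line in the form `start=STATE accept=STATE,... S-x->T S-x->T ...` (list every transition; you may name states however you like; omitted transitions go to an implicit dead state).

Build one automaton per condition and run them in lockstep. The first has 3 states tracking how much of the suffix `01` has currently been matched; the second has 4 states tracking the input length modulo 4. A product state is a pair (one from each), accepting exactly when both do.
12 states suffice.
          0    1  
>  S0     S1   S2 
   S1     S3   S4 
   S2     S3   S5 
   S3     S6   S7 
   S4     S6   S8 
   S5     S6   S8 
   S6     S9  S10 
   S7     S9   S0 
   S8     S9   S0 
   S9     S1  S11 
 * S10    S1   S2 
   S11    S3   S5 
(> = start, * = accepting)

start=S0 accept=S10 S0-0->S1 S0-1->S2 S1-0->S3 S1-1->S4 S2-0->S3 S2-1->S5 S3-0->S6 S3-1->S7 S4-0->S6 S4-1->S8 S5-0->S6 S5-1->S8 S6-0->S9 S6-1->S10 S7-0->S9 S7-1->S0 S8-0->S9 S8-1->S0 S9-0->S1 S9-1->S11 S10-0->S1 S10-1->S2 S11-0->S3 S11-1->S5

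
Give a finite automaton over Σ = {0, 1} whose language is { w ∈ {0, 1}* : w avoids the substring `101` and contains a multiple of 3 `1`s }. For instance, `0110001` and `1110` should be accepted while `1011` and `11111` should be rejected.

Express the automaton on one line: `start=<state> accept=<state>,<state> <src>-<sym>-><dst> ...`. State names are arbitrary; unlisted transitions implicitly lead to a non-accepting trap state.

start=A accept=A,H,J A-0->A A-1->B B-0->C B-1->D C-0->E C-1->F D-0->G D-1->H E-0->E E-1->D F-0->F F-1->F G-0->I G-1->F H-0->J H-1->B I-0->I I-1->H J-0->A J-1->F

Build one automaton per condition and run them in lockstep. One (4 states) tracks partial matches of the forbidden pattern `101`; the other (3 states) tracks the count of `1`s modulo 3. Each combined state is a pair, one component from each; accept when both components accept. Equivalent product states are then merged.
       0  1 
>* A   A  B 
   B   C  D 
   C   E  F 
   D   G  H 
   E   E  D 
   F   F  F 
   G   I  F 
 * H   J  B 
   I   I  H 
 * J   A  F 
(> = start, * = accepting)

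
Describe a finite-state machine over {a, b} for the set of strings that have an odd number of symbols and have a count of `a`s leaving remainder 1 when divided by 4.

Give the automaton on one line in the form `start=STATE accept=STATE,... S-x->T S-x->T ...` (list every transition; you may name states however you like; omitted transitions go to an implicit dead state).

Handle the two conditions separately and then intersect. The first has 2 states tracking the input length modulo 2; the second has 4 states tracking the count of `a`s modulo 4. A product state is a pair (one from each), accepting exactly when both do.
        a   b  
>  q0   q1  q2 
 * q1   q3  q4 
   q2   q4  q0 
   q3   q5  q6 
   q4   q6  q1 
   q5   q0  q7 
   q6   q7  q3 
   q7   q2  q5 
(> = start, * = accepting)

start=q0 accept=q1 q0-a->q1 q0-b->q2 q1-a->q3 q1-b->q4 q2-a->q4 q2-b->q0 q3-a->q5 q3-b->q6 q4-a->q6 q4-b->q1 q5-a->q0 q5-b->q7 q6-a->q7 q6-b->q3 q7-a->q2 q7-b->q5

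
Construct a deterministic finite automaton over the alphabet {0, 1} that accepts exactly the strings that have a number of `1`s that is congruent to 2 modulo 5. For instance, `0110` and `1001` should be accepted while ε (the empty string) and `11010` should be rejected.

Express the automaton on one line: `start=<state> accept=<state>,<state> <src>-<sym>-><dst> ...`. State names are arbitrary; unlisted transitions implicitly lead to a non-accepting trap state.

Keep the running count of `1`s modulo 5: each `1` advances along the cycle S0 → S1 → S2 → S3 → S4 → S0 while other symbols loop. Accept at S2.
With 5 states:
        0   1  
>  S0   S0  S1 
   S1   S1  S2 
 * S2   S2  S3 
   S3   S3  S4 
   S4   S4  S0 
(> = start, * = accepting)

start=S0 accept=S2 S0-0->S0 S0-1->S1 S1-0->S1 S1-1->S2 S2-0->S2 S2-1->S3 S3-0->S3 S3-1->S4 S4-0->S4 S4-1->S0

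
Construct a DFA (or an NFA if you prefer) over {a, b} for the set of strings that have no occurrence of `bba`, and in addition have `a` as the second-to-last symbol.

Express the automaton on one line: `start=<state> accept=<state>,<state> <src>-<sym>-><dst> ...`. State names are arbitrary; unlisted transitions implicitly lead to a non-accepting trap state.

start=s0 accept=s3,s4 s0-a->s1 s0-b->s2 s1-a->s3 s1-b->s4 s2-a->s5 s2-b->s6 s3-a->s3 s3-b->s4 s4-a->s5 s4-b->s6 s5-a->s3 s5-b->s4 s6-a->s7 s6-b->s6 s7-a->s8 s7-b->s9 s8-a->s8 s8-b->s9 s9-a->s7 s9-b->s10 s10-a->s7 s10-b->s10

Run two small machines in parallel and take their product. One (4 states) tracks partial matches of the forbidden pattern `bba`; the other (7 states) tracks the last 2 symbols read. Each combined state is a pair, one component from each; accept when both components accept.
          a    b  
>  s0     s1   s2 
   s1     s3   s4 
   s2     s5   s6 
 * s3     s3   s4 
 * s4     s5   s6 
   s5     s3   s4 
   s6     s7   s6 
   s7     s8   s9 
   s8     s8   s9 
   s9     s7  s10 
   s10    s7  s10 
(> = start, * = accepting)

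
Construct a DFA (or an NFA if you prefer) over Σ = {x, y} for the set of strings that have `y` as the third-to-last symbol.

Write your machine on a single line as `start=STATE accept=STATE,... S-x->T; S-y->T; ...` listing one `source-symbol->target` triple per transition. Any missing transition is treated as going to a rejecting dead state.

start=s0; accept=s11,s12,s13,s14; s0-x->s1; s0-y->s2; s1-x->s3; s1-y->s4; s2-x->s5; s2-y->s6; s3-x->s7; s3-y->s8; s4-x->s9; s4-y->s10; s5-x->s11; s5-y->s12; s6-x->s13; s6-y->s14; s7-x->s7; s7-y->s8; s8-x->s9; s8-y->s10; s9-x->s11; s9-y->s12; s10-x->s13; s10-y->s14; s11-x->s7; s11-y->s8; s12-x->s9; s12-y->s10; s13-x->s11; s13-y->s12; s14-x->s13; s14-y->s14

A DFA must remember the last 3 symbols (since which symbol is third-to-last isn't known until the input ends). Use one state per possible window of the last ≤3 symbols; accept from those whose window starts with `y`.
With 15 states:
          x    y  
>  s0     s1   s2 
   s1     s3   s4 
   s2     s5   s6 
   s3     s7   s8 
   s4     s9  s10 
   s5    s11  s12 
   s6    s13  s14 
   s7     s7   s8 
   s8     s9  s10 
   s9    s11  s12 
   s10   s13  s14 
 * s11    s7   s8 
 * s12    s9  s10 
 * s13   s11  s12 
 * s14   s13  s14 
(> = start, * = accepting)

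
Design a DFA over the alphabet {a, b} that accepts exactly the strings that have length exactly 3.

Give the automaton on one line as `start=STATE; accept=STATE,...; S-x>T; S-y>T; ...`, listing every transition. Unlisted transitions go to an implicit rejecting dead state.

start=q0; accept=q3; q0-a>q1; q0-b>q1; q1-a>q2; q1-b>q2; q2-a>q3; q2-b>q3; q3-a>q4; q3-b>q4; q4-a>q4; q4-b>q4

Count input length up to 4: every symbol moves from q0 toward q4, which means 'more than 3' and absorbs. Accept from {q3}.
With 5 states:
        a   b  
>  q0   q1  q1 
   q1   q2  q2 
   q2   q3  q3 
 * q3   q4  q4 
   q4   q4  q4 
(> = start, * = accepting)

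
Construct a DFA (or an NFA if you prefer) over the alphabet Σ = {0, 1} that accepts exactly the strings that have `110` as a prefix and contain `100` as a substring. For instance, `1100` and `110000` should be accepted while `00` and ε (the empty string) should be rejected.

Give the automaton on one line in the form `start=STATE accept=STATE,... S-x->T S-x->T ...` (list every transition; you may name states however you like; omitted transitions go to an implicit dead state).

Run two small machines in parallel and take their product. One (5 states) tracks whether the input so far still matches the prefix `110`; the other (4 states) tracks whether and how much of `100` has been seen. Each combined state is a pair, one component from each; accept when both components accept.
10 states suffice.
        0   1  
>  S0   S1  S2 
   S1   S1  S3 
   S2   S4  S5 
   S3   S4  S3 
   S4   S6  S3 
   S5   S7  S3 
   S6   S6  S6 
   S7   S8  S9 
 * S8   S8  S8 
   S9   S7  S9 
(> = start, * = accepting)

start=S0 accept=S8 S0-0->S1 S0-1->S2 S1-0->S1 S1-1->S3 S2-0->S4 S2-1->S5 S3-0->S4 S3-1->S3 S4-0->S6 S4-1->S3 S5-0->S7 S5-1->S3 S6-0->S6 S6-1->S6 S7-0->S8 S7-1->S9 S8-0->S8 S8-1->S8 S9-0->S7 S9-1->S9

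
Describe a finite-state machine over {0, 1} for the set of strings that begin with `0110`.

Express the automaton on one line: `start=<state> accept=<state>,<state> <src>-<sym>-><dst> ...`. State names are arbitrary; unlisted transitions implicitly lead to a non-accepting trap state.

start=s0 accept=s4 s0-0->s1 s0-1->s5 s1-0->s5 s1-1->s2 s2-0->s5 s2-1->s3 s3-0->s4 s3-1->s5 s4-0->s4 s4-1->s4 s5-0->s5 s5-1->s5

Check the first 4 symbols one by one: s0 through s3 record how many have matched `0110` so far; any wrong symbol goes to the dead state s5. After all 4 match we enter the accepting sink s4.
A 6-state machine:
        0   1  
>  s0   s1  s5 
   s1   s5  s2 
   s2   s5  s3 
   s3   s4  s5 
 * s4   s4  s4 
   s5   s5  s5 
(> = start, * = accepting)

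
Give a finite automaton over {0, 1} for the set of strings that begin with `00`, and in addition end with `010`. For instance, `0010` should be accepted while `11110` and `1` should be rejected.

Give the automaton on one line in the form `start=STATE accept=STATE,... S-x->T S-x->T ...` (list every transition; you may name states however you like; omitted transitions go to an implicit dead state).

start=q0 accept=q8 q0-0->q1 q0-1->q2 q1-0->q3 q1-1->q4 q2-0->q5 q2-1->q2 q3-0->q3 q3-1->q6 q4-0->q7 q4-1->q2 q5-0->q5 q5-1->q4 q6-0->q8 q6-1->q9 q7-0->q5 q7-1->q4 q8-0->q3 q8-1->q6 q9-0->q3 q9-1->q9

Run two small machines in parallel and take their product. One (4 states) tracks whether the input so far still matches the prefix `00`; the other (4 states) tracks how much of the suffix `010` has currently been matched. Each combined state is a pair, one component from each; accept when both components accept.
        0   1  
>  q0   q1  q2 
   q1   q3  q4 
   q2   q5  q2 
   q3   q3  q6 
   q4   q7  q2 
   q5   q5  q4 
   q6   q8  q9 
   q7   q5  q4 
 * q8   q3  q6 
   q9   q3  q9 
(> = start, * = accepting)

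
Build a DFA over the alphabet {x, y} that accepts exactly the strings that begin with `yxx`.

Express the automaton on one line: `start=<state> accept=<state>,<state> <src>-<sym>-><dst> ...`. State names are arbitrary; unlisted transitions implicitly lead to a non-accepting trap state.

start=s0 accept=s3 s0-x->s4 s0-y->s1 s1-x->s2 s1-y->s4 s2-x->s3 s2-y->s4 s3-x->s3 s3-y->s3 s4-x->s4 s4-y->s4

Walk along `yxx` while the input agrees: from s0 take `y` to s1, and so on. Any deviation drops to the rejecting sink s4. Once s3 is reached the prefix is confirmed and every continuation is accepted.
A 5-state machine:
        x   y  
>  s0   s4  s1 
   s1   s2  s4 
   s2   s3  s4 
 * s3   s3  s3 
   s4   s4  s4 
(> = start, * = accepting)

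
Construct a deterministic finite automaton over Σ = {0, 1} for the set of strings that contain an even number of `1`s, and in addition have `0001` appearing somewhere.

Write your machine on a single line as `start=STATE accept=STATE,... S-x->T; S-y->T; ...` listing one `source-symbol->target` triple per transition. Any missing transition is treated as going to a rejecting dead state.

Build one automaton per condition and run them in lockstep. The first has 2 states tracking the count of `1`s modulo 2; the second has 5 states tracking whether and how much of `0001` has been seen. A product state is a pair (one from each), accepting exactly when both do.
A 10-state machine:
       0  1 
>  A   B  C 
   B   D  C 
   C   E  A 
   D   F  C 
   E   G  A 
   F   F  H 
   G   I  A 
   H   H  J 
   I   I  J 
 * J   J  H 
(> = start, * = accepting)

start=A; accept=J; A-0->B; A-1->C; B-0->D; B-1->C; C-0->E; C-1->A; D-0->F; D-1->C; E-0->G; E-1->A; F-0->F; F-1->H; G-0->I; G-1->A; H-0->H; H-1->J; I-0->I; I-1->J; J-0->J; J-1->H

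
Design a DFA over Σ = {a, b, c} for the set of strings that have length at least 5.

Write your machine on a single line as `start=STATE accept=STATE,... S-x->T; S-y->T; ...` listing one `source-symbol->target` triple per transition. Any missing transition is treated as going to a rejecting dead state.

We only need to distinguish lengths 0, 1, …, 5, and '>5'. Chain q0 → q1 → q2 → q3 → q4 → q5 → q6 on every symbol, with q6 looping. Accepting states: {q5, q6}.
A 7-state machine:
        a   b   c  
>  q0   q1  q1  q1 
   q1   q2  q2  q2 
   q2   q3  q3  q3 
   q3   q4  q4  q4 
   q4   q5  q5  q5 
 * q5   q6  q6  q6 
 * q6   q6  q6  q6 
(> = start, * = accepting)

start=q0; accept=q5,q6; q0-a->q1; q0-b->q1; q0-c->q1; q1-a->q2; q1-b->q2; q1-c->q2; q2-a->q3; q2-b->q3; q2-c->q3; q3-a->q4; q3-b->q4; q3-c->q4; q4-a->q5; q4-b->q5; q4-c->q5; q5-a->q6; q5-b->q6; q5-c->q6; q6-a->q6; q6-b->q6; q6-c->q6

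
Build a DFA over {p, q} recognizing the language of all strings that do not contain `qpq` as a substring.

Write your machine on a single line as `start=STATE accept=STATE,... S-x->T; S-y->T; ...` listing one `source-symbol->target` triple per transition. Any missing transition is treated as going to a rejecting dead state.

start=S0; accept=S0,S1,S2; S0-p->S0; S0-q->S1; S1-p->S2; S1-q->S1; S2-p->S0; S2-q->S3; S3-p->S3; S3-q->S3

Track partial matches of the forbidden pattern `qpq`. State S3 is a dead state reached once `qpq` has occurred; every other state accepts. S0 means no part of `qpq` is currently matched.
        p   q  
>* S0   S0  S1 
 * S1   S2  S1 
 * S2   S0  S3 
   S3   S3  S3 
(> = start, * = accepting)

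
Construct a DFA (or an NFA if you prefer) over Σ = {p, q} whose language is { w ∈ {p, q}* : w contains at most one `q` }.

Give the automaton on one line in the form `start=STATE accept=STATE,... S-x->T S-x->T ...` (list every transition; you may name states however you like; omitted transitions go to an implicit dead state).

start=s0 accept=s0,s1 s0-p->s0 s0-q->s1 s1-p->s1 s1-q->s2 s2-p->s2 s2-q->s2

Only the number of `q`s matters, and only up to 2. Make a chain s0 → s1 → s2 advanced by each `q` (with s2 absorbing); every other symbol self-loops. The accepting set is {s0, s1}.
With 3 states:
        p   q  
>* s0   s0  s1 
 * s1   s1  s2 
   s2   s2  s2 
(> = start, * = accepting)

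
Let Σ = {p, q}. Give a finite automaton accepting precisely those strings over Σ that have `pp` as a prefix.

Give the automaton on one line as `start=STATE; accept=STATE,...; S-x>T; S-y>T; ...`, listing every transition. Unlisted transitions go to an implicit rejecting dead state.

Walk along `pp` while the input agrees: from S0 take `p` to S1, and so on. Any deviation drops to the rejecting sink S3. Once S2 is reached the prefix is confirmed and every continuation is accepted.
A 4-state machine:
        p   q  
>  S0   S1  S3 
   S1   S2  S3 
 * S2   S2  S2 
   S3   S3  S3 
(> = start, * = accepting)

start=S0; accept=S2; S0-p>S1; S0-q>S3; S1-p>S2; S1-q>S3; S2-p>S2; S2-q>S2; S3-p>S3; S3-q>S3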